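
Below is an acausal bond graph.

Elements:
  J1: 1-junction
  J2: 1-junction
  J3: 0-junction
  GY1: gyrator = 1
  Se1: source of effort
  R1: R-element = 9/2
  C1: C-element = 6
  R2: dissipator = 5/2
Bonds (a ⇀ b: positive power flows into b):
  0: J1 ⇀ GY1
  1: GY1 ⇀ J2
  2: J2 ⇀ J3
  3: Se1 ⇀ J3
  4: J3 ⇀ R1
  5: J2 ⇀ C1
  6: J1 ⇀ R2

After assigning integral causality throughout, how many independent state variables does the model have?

#3 stroke→J3  (Se1 (Se) sets effort on bond)
#2 stroke→J2  (common-e at J3 fixed by 3)
#4 stroke→R1  (common-e at J3 fixed by 3)
#5 stroke→J2  (C1: C, integral causality)
#1 stroke→GY1  (closing 1-jn rule on J2)
#0 stroke→GY1  (GY1 both-in/both-out from 1)
#6 stroke→J1  (J1: bond 0 brought flow, rest push out)

1  (C1 all integral)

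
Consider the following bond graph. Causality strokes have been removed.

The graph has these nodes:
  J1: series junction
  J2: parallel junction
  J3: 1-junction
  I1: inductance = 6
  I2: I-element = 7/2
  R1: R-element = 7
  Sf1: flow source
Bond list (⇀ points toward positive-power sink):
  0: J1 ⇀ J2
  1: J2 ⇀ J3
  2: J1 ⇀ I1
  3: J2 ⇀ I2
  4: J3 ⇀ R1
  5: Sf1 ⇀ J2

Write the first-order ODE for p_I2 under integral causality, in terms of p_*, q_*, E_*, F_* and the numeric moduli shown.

β5 stroke at Sf1  (Sf1: flow source, stroke at near end)
β2 stroke at I1  (I1 outputs flow p/I1)
β0 stroke at J1  (common-f at J1 fixed by 2)
β3 stroke at I2  (I2 integral (f out))
β1 stroke at J2  (only one effort-in slot at J2)
β4 stroke at J3  (J3 flow already set via bond 1)

dp_I2/dt = 7*F_Sf1 + 7*p_I1/6 - 2*p_I2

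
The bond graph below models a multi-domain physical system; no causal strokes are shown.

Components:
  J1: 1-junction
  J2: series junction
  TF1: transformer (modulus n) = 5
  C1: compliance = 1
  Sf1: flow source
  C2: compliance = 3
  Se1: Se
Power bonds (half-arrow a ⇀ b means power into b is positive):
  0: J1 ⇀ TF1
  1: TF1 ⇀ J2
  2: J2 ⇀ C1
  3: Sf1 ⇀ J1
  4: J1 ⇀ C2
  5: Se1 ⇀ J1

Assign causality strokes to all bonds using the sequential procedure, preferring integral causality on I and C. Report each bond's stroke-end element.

#0 stroke at J1
#1 stroke at TF1
#2 stroke at J2
#3 stroke at Sf1
#4 stroke at J1
#5 stroke at J1

β3 stroke→Sf1  (Sf1: flow source, stroke at near end)
β5 stroke→J1  (Se1 (Se) sets effort on bond)
β0 stroke→J1  (J1 flow already set via bond 3)
β4 stroke→J1  (J1 flow already set via bond 3)
β1 stroke→TF1  (TF1 one-in-one-out from 0)
β2 stroke→J2  (1-jn J2 has f-setter on 1)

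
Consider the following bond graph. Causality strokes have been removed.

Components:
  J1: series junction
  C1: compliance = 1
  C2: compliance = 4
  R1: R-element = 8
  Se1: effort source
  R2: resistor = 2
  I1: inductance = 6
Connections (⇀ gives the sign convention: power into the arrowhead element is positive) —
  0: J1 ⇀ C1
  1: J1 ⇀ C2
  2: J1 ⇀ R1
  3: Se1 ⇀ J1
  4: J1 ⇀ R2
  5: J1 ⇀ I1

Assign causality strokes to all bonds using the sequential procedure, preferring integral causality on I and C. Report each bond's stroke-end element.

bond 3 stroke→J1  (Se1 fixes effort; stroke away)
bond 0 stroke→J1  (prefer integral on C1)
bond 1 stroke→J1  (C2 integral (e out))
bond 5 stroke→I1  (prefer integral on I1)
bond 2 stroke→J1  (J1 flow already set via bond 5)
bond 4 stroke→J1  (J1 flow already set via bond 5)

bond 0 stroke at J1
bond 1 stroke at J1
bond 2 stroke at J1
bond 3 stroke at J1
bond 4 stroke at J1
bond 5 stroke at I1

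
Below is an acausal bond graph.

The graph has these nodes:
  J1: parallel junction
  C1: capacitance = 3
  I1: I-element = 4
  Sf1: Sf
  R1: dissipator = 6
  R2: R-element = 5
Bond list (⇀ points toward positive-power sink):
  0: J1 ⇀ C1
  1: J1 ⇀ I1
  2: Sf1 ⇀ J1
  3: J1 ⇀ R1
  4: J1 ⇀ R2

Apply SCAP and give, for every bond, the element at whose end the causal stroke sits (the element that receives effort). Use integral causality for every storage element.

#2 |Sf1  (Sf1 fixes flow; stroke at Sf1)
#0 |J1  (C1 outputs effort q/C1)
#1 |I1  (J1: bond 0 brought effort, rest push out)
#3 |R1  (J1 effort already set via bond 0)
#4 |R2  (J1: bond 0 brought effort, rest push out)

b0 →J1
b1 →I1
b2 →Sf1
b3 →R1
b4 →R2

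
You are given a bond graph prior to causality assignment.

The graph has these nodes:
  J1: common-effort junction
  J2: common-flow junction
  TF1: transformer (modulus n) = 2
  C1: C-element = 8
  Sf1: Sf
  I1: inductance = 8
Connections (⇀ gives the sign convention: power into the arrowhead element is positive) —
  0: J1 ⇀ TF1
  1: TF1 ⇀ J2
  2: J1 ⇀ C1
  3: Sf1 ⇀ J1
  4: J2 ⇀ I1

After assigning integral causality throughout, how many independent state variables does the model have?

#3 →Sf1  (Sf1 fixes flow; stroke at Sf1)
#2 →J1  (prefer integral on C1)
#0 →TF1  (common-e at J1 fixed by 2)
#1 →J2  (TF1: transformer flips bond 0)
#4 →I1  (J2 needs exactly one f-in)

2  (C1, I1 all integral)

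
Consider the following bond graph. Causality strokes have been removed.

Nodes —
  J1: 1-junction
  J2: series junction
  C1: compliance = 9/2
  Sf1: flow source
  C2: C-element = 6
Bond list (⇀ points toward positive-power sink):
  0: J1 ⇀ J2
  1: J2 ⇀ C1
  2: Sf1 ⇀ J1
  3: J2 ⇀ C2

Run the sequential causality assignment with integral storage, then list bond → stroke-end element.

β2 →Sf1  (Sf1 (Sf) sets flow on bond)
β0 →J1  (J1: bond 2 brought flow, rest push out)
β1 →J2  (J2: bond 0 brought flow, rest push out)
β3 →J2  (J2 flow already set via bond 0)

b0 |J1
b1 |J2
b2 |Sf1
b3 |J2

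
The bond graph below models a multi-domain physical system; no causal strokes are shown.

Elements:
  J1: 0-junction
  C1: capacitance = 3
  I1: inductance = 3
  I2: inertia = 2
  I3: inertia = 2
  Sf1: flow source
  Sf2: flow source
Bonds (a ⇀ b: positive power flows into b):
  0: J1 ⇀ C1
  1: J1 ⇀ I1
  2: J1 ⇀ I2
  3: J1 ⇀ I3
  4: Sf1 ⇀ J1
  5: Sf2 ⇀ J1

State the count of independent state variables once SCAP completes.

#4 →Sf1  (Sf1 fixes flow; stroke at Sf1)
#5 →Sf2  (source Sf2 imposes f)
#0 →J1  (C1: C, integral causality)
#1 →I1  (J1: bond 0 brought effort, rest push out)
#2 →I2  (0-jn J1 has e-setter on 0)
#3 →I3  (0-jn J1 has e-setter on 0)

4  (C1, I1, I2, I3 all integral)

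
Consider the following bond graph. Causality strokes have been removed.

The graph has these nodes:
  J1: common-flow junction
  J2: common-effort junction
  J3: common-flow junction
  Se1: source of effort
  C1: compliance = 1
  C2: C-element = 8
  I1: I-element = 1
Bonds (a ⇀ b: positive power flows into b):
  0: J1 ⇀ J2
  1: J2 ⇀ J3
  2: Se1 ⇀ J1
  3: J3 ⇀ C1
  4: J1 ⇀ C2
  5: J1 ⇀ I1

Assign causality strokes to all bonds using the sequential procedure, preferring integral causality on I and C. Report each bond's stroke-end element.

#2 |J1  (Se1 (Se) sets effort on bond)
#3 |J3  (prefer integral on C1)
#1 |J2  (J3 needs exactly one f-in)
#0 |J1  (common-e at J2 fixed by 1)
#4 |J1  (C2 outputs effort q/C2)
#5 |I1  (J1: last free bond brings flow in)

bond 0 →J1
bond 1 →J2
bond 2 →J1
bond 3 →J3
bond 4 →J1
bond 5 →I1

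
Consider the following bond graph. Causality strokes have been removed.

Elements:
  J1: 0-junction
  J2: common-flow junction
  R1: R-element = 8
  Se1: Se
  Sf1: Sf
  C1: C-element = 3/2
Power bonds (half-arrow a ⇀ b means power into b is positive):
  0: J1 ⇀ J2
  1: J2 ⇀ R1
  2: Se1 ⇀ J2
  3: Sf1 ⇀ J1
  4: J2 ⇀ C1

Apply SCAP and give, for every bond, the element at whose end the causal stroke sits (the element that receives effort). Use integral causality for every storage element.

b2 |J2  (Se1 (Se) sets effort on bond)
b3 |Sf1  (source Sf1 imposes f)
b0 |J1  (J1 needs exactly one e-in)
b1 |J2  (1-jn J2 has f-setter on 0)
b4 |J2  (J2 flow already set via bond 0)

b0 stroke→J1
b1 stroke→J2
b2 stroke→J2
b3 stroke→Sf1
b4 stroke→J2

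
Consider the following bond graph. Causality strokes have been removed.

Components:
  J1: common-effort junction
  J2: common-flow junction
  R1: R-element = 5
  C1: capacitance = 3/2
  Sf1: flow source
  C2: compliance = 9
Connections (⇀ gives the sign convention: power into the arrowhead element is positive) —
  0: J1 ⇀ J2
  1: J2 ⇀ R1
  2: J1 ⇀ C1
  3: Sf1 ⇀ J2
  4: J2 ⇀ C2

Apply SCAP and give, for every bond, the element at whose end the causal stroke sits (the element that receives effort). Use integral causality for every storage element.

bond 0 stroke at J2
bond 1 stroke at J2
bond 2 stroke at J1
bond 3 stroke at Sf1
bond 4 stroke at J2

#3 stroke at Sf1  (Sf1 (Sf) sets flow on bond)
#0 stroke at J2  (1-jn J2 has f-setter on 3)
#1 stroke at J2  (1-jn J2 has f-setter on 3)
#4 stroke at J2  (common-f at J2 fixed by 3)
#2 stroke at J1  (J1: last free bond brings effort in)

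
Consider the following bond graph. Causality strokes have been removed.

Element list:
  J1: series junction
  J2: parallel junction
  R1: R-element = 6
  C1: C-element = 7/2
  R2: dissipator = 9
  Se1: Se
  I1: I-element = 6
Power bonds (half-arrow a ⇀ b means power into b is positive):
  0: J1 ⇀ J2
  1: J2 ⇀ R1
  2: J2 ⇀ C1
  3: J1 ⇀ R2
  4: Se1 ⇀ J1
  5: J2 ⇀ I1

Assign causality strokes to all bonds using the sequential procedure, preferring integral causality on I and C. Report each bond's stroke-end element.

#0 →J1
#1 →R1
#2 →J2
#3 →R2
#4 →J1
#5 →I1

β4 →J1  (Se1: effort source, stroke at far end)
β2 →J2  (C1: C, integral causality)
β0 →J1  (J2: bond 2 brought effort, rest push out)
β1 →R1  (0-jn J2 has e-setter on 2)
β5 →I1  (J2: bond 2 brought effort, rest push out)
β3 →R2  (only one flow-in slot at J1)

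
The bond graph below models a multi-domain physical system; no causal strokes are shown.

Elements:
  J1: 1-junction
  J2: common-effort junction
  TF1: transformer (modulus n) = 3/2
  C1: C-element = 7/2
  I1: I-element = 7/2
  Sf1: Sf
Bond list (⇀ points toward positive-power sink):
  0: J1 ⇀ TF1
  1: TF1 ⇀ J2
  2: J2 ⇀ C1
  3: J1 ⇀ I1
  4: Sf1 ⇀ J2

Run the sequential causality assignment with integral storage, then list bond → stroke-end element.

#4 stroke→Sf1  (source Sf1 imposes f)
#2 stroke→J2  (C1: C, integral causality)
#1 stroke→TF1  (J2 effort already set via bond 2)
#0 stroke→J1  (TF TF1: opposite of bond 1)
#3 stroke→I1  (J1 needs exactly one f-in)

#0 →J1
#1 →TF1
#2 →J2
#3 →I1
#4 →Sf1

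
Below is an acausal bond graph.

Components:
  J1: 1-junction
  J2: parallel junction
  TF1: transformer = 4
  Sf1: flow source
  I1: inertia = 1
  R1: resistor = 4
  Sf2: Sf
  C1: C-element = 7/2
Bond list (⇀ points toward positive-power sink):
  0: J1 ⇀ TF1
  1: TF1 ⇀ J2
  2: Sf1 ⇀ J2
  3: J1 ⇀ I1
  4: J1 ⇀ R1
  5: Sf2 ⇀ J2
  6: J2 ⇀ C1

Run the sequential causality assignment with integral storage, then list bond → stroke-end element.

bond 2 stroke at Sf1  (source Sf1 imposes f)
bond 5 stroke at Sf2  (Sf2 fixes flow; stroke at Sf2)
bond 3 stroke at I1  (I1 integral (f out))
bond 0 stroke at J1  (1-jn J1 has f-setter on 3)
bond 4 stroke at J1  (common-f at J1 fixed by 3)
bond 1 stroke at TF1  (through TF1, causality passes straight; one stroke at TF1)
bond 6 stroke at J2  (J2 needs exactly one e-in)

#0 stroke at J1
#1 stroke at TF1
#2 stroke at Sf1
#3 stroke at I1
#4 stroke at J1
#5 stroke at Sf2
#6 stroke at J2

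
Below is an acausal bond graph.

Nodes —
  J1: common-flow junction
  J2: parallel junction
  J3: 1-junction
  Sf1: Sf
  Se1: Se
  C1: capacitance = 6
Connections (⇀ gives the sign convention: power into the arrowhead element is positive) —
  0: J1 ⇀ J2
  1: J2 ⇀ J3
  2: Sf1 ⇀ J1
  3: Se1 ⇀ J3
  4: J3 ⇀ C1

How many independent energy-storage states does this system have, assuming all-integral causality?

bond 2 →Sf1  (Sf1 fixes flow; stroke at Sf1)
bond 3 →J3  (Se1 (Se) sets effort on bond)
bond 0 →J1  (1-jn J1 has f-setter on 2)
bond 1 →J2  (J2 needs exactly one e-in)
bond 4 →J3  (J3: bond 1 brought flow, rest push out)

1  (C1 all integral)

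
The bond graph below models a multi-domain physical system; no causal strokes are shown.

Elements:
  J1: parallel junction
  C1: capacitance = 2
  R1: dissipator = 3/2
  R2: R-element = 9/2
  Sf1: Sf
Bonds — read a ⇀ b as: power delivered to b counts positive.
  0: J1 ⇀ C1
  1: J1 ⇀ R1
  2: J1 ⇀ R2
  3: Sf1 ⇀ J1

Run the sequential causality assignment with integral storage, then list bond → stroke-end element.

β0 |J1
β1 |R1
β2 |R2
β3 |Sf1

#3 →Sf1  (Sf1 (Sf) sets flow on bond)
#0 →J1  (prefer integral on C1)
#1 →R1  (J1: bond 0 brought effort, rest push out)
#2 →R2  (0-jn J1 has e-setter on 0)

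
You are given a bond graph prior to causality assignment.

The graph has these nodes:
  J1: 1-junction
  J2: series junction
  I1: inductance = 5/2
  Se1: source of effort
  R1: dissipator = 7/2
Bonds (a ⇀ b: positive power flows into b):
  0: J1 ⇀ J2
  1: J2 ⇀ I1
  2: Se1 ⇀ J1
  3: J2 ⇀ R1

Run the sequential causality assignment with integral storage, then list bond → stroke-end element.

β0 stroke at J2
β1 stroke at I1
β2 stroke at J1
β3 stroke at J2

#2 →J1  (source Se1 imposes e)
#0 →J2  (J1: last free bond brings flow in)
#1 →I1  (prefer integral on I1)
#3 →J2  (J2 flow already set via bond 1)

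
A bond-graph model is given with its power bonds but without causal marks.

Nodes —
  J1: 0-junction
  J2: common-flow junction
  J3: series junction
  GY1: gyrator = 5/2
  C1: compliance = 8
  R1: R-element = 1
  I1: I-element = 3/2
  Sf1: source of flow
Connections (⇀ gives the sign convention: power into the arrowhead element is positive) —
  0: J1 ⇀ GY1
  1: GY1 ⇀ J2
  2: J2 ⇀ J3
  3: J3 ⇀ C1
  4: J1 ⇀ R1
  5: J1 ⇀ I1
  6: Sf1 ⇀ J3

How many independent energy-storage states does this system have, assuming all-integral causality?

2  (C1, I1 all integral)

#6 →Sf1  (Sf1 fixes flow; stroke at Sf1)
#2 →J3  (common-f at J3 fixed by 6)
#3 →J3  (J3: bond 6 brought flow, rest push out)
#1 →J2  (1-jn J2 has f-setter on 2)
#0 →J1  (GY1 both-in/both-out from 1)
#4 →R1  (0-jn J1 has e-setter on 0)
#5 →I1  (J1 effort already set via bond 0)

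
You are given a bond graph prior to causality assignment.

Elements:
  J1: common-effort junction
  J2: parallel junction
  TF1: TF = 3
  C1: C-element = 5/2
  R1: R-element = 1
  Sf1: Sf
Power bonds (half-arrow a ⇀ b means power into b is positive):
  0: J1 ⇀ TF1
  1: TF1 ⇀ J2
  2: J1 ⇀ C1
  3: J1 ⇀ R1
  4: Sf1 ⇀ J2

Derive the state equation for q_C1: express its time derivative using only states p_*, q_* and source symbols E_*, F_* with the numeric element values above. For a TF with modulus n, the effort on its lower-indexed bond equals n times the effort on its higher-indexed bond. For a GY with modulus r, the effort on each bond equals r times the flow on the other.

#4 stroke at Sf1  (Sf1 fixes flow; stroke at Sf1)
#1 stroke at J2  (J2 needs exactly one e-in)
#0 stroke at TF1  (TF1: transformer flips bond 1)
#2 stroke at J1  (prefer integral on C1)
#3 stroke at R1  (J1: bond 2 brought effort, rest push out)

dq_C1/dt = F_Sf1/3 - 2*q_C1/5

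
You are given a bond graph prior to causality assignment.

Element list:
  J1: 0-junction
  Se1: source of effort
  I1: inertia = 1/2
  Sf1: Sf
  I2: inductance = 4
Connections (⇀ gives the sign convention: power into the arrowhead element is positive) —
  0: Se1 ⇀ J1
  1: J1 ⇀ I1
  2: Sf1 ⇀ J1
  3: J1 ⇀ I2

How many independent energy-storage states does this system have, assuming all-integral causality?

2  (I1, I2 all integral)

b0 →J1  (Se1: effort source, stroke at far end)
b2 →Sf1  (Sf1: flow source, stroke at near end)
b1 →I1  (common-e at J1 fixed by 0)
b3 →I2  (J1: bond 0 brought effort, rest push out)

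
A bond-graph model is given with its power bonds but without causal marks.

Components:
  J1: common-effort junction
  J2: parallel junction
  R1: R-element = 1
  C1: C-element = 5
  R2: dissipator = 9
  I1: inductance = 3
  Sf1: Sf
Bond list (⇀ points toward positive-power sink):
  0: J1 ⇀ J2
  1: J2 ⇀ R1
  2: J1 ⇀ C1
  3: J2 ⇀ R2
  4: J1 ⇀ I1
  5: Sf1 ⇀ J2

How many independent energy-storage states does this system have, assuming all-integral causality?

2  (C1, I1 all integral)

bond 5 |Sf1  (Sf1 fixes flow; stroke at Sf1)
bond 2 |J1  (C1: C, integral causality)
bond 0 |J2  (J1 effort already set via bond 2)
bond 4 |I1  (common-e at J1 fixed by 2)
bond 1 |R1  (J2: bond 0 brought effort, rest push out)
bond 3 |R2  (common-e at J2 fixed by 0)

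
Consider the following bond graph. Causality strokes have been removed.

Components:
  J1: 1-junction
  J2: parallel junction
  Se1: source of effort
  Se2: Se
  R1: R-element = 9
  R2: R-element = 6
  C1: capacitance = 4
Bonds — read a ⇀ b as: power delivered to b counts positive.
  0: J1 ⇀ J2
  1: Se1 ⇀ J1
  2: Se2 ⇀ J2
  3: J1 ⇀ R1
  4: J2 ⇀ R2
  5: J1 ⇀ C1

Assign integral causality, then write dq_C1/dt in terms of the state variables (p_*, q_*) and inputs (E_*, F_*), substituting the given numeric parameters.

β1 stroke→J1  (Se1 (Se) sets effort on bond)
β2 stroke→J2  (Se2 (Se) sets effort on bond)
β0 stroke→J1  (common-e at J2 fixed by 2)
β4 stroke→R2  (J2: bond 2 brought effort, rest push out)
β5 stroke→J1  (C1 integral (e out))
β3 stroke→R1  (only one flow-in slot at J1)

dq_C1/dt = E_Se1/9 - E_Se2/9 - q_C1/36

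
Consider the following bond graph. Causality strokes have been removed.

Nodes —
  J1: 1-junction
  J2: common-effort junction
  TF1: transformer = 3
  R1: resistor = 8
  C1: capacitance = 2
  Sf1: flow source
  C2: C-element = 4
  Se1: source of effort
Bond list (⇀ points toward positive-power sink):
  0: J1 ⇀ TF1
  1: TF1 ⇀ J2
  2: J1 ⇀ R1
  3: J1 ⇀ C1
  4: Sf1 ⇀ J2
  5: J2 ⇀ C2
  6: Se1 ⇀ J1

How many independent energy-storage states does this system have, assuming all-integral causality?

bond 4 stroke at Sf1  (Sf1 fixes flow; stroke at Sf1)
bond 6 stroke at J1  (source Se1 imposes e)
bond 3 stroke at J1  (C1: C, integral causality)
bond 5 stroke at J2  (C2: C, integral causality)
bond 1 stroke at TF1  (J2: bond 5 brought effort, rest push out)
bond 0 stroke at J1  (through TF1, causality passes straight; one stroke at TF1)
bond 2 stroke at R1  (only one flow-in slot at J1)

2  (C1, C2 all integral)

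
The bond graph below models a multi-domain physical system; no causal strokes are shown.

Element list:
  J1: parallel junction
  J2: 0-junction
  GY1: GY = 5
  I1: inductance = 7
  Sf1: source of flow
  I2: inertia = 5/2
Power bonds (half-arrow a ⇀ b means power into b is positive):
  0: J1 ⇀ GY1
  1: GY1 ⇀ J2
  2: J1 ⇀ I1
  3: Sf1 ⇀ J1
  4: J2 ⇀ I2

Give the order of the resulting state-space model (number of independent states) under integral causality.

2  (I1, I2 all integral)

#3 stroke at Sf1  (Sf1 fixes flow; stroke at Sf1)
#2 stroke at I1  (I1 integral (f out))
#0 stroke at J1  (J1: last free bond brings effort in)
#1 stroke at J2  (GY GY1: same side as bond 0)
#4 stroke at I2  (J2: bond 1 brought effort, rest push out)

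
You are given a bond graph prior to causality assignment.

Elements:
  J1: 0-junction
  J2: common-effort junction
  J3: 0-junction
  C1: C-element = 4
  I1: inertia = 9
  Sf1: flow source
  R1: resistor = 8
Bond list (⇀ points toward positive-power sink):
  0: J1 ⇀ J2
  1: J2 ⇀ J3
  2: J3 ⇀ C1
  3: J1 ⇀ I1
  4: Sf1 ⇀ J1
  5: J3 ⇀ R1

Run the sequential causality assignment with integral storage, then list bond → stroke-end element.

bond 0 |J1
bond 1 |J2
bond 2 |J3
bond 3 |I1
bond 4 |Sf1
bond 5 |R1

#4 stroke at Sf1  (Sf1 (Sf) sets flow on bond)
#2 stroke at J3  (prefer integral on C1)
#1 stroke at J2  (0-jn J3 has e-setter on 2)
#5 stroke at R1  (0-jn J3 has e-setter on 2)
#0 stroke at J1  (J2: bond 1 brought effort, rest push out)
#3 stroke at I1  (J1 effort already set via bond 0)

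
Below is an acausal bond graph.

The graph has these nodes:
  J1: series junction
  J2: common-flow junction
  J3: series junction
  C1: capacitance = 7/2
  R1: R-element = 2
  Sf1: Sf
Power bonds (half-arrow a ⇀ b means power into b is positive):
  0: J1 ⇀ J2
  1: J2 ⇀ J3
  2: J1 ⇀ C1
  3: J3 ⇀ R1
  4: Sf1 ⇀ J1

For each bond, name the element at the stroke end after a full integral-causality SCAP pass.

bond 0 →J1
bond 1 →J2
bond 2 →J1
bond 3 →J3
bond 4 →Sf1

#4 stroke at Sf1  (Sf1 (Sf) sets flow on bond)
#0 stroke at J1  (common-f at J1 fixed by 4)
#2 stroke at J1  (J1: bond 4 brought flow, rest push out)
#1 stroke at J2  (J2: bond 0 brought flow, rest push out)
#3 stroke at J3  (1-jn J3 has f-setter on 1)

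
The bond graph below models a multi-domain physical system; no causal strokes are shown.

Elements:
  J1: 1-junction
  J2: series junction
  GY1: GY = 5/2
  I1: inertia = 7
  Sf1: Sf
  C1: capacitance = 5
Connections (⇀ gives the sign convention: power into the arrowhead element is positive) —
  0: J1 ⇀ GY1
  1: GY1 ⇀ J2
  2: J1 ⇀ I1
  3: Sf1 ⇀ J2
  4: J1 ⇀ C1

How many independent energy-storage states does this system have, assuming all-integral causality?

#3 stroke at Sf1  (Sf1 (Sf) sets flow on bond)
#1 stroke at J2  (J2 flow already set via bond 3)
#0 stroke at J1  (GY1: gyrator matches bond 1)
#2 stroke at I1  (I1: I, integral causality)
#4 stroke at J1  (J1: bond 2 brought flow, rest push out)

2  (C1, I1 all integral)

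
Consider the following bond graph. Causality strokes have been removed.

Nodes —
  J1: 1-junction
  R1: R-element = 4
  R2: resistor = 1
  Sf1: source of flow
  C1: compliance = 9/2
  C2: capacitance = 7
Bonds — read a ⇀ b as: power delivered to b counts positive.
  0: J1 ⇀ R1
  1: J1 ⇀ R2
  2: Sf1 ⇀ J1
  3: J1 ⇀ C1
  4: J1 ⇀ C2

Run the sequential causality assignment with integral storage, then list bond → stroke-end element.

b2 |Sf1  (Sf1 (Sf) sets flow on bond)
b0 |J1  (1-jn J1 has f-setter on 2)
b1 |J1  (1-jn J1 has f-setter on 2)
b3 |J1  (J1 flow already set via bond 2)
b4 |J1  (1-jn J1 has f-setter on 2)

bond 0 stroke at J1
bond 1 stroke at J1
bond 2 stroke at Sf1
bond 3 stroke at J1
bond 4 stroke at J1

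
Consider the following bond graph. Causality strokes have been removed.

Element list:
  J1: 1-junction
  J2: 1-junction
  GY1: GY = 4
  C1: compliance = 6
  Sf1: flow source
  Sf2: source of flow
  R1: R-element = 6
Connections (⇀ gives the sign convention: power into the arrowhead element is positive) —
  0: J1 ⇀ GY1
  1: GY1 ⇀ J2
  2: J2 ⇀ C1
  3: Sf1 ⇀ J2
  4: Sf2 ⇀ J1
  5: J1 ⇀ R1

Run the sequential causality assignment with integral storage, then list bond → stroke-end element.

b3 stroke at Sf1  (Sf1 (Sf) sets flow on bond)
b4 stroke at Sf2  (Sf2 (Sf) sets flow on bond)
b0 stroke at J1  (J1 flow already set via bond 4)
b5 stroke at J1  (common-f at J1 fixed by 4)
b1 stroke at J2  (J2: bond 3 brought flow, rest push out)
b2 stroke at J2  (J2 flow already set via bond 3)

#0 |J1
#1 |J2
#2 |J2
#3 |Sf1
#4 |Sf2
#5 |J1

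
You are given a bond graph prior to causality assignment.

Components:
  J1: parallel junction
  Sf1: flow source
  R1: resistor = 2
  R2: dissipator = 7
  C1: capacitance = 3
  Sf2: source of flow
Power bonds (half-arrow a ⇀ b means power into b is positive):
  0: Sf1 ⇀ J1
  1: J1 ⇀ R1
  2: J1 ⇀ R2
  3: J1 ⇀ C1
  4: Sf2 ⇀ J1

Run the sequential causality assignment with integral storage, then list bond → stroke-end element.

bond 0 →Sf1  (Sf1 fixes flow; stroke at Sf1)
bond 4 →Sf2  (source Sf2 imposes f)
bond 3 →J1  (C1: C, integral causality)
bond 1 →R1  (J1: bond 3 brought effort, rest push out)
bond 2 →R2  (0-jn J1 has e-setter on 3)

#0 stroke→Sf1
#1 stroke→R1
#2 stroke→R2
#3 stroke→J1
#4 stroke→Sf2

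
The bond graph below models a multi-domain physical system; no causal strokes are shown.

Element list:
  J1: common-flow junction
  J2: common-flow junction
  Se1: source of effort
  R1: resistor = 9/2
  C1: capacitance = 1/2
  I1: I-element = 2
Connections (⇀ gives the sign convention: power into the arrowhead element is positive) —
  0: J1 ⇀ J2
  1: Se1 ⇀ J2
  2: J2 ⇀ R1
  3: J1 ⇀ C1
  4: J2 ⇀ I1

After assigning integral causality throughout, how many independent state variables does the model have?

#1 stroke→J2  (Se1 (Se) sets effort on bond)
#3 stroke→J1  (C1 integral (e out))
#0 stroke→J2  (closing 1-jn rule on J1)
#4 stroke→I1  (I1 outputs flow p/I1)
#2 stroke→J2  (J2: bond 4 brought flow, rest push out)

2  (C1, I1 all integral)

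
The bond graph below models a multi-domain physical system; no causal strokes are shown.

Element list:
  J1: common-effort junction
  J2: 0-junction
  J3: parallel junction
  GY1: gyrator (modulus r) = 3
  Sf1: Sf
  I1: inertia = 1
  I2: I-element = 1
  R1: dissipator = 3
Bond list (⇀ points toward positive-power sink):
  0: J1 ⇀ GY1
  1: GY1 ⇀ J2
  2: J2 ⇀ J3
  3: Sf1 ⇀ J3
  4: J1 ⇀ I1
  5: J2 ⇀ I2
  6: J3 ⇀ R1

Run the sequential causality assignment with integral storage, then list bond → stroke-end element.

b3 stroke at Sf1  (Sf1 (Sf) sets flow on bond)
b4 stroke at I1  (prefer integral on I1)
b0 stroke at J1  (J1: last free bond brings effort in)
b1 stroke at J2  (GY1 both-in/both-out from 0)
b2 stroke at J3  (0-jn J2 has e-setter on 1)
b5 stroke at I2  (common-e at J2 fixed by 1)
b6 stroke at R1  (common-e at J3 fixed by 2)

bond 0 |J1
bond 1 |J2
bond 2 |J3
bond 3 |Sf1
bond 4 |I1
bond 5 |I2
bond 6 |R1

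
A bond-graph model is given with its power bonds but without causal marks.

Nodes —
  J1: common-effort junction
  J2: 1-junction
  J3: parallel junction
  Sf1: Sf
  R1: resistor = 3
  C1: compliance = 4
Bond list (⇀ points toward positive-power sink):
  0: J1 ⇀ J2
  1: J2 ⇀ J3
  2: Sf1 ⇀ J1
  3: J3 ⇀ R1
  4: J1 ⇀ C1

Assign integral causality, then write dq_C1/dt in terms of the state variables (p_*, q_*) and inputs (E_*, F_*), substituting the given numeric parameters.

bond 2 stroke at Sf1  (Sf1: flow source, stroke at near end)
bond 4 stroke at J1  (prefer integral on C1)
bond 0 stroke at J2  (J1 effort already set via bond 4)
bond 1 stroke at J3  (J2: last free bond brings flow in)
bond 3 stroke at R1  (J3 effort already set via bond 1)

dq_C1/dt = F_Sf1 - q_C1/12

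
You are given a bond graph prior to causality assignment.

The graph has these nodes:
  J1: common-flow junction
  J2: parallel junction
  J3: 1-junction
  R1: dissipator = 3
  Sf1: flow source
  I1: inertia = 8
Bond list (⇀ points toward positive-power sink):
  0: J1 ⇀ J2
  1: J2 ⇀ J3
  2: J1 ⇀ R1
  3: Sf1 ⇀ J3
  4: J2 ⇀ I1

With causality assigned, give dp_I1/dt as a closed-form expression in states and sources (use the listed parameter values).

b3 |Sf1  (Sf1 (Sf) sets flow on bond)
b1 |J3  (1-jn J3 has f-setter on 3)
b4 |I1  (prefer integral on I1)
b0 |J2  (J2 needs exactly one e-in)
b2 |J1  (common-f at J1 fixed by 0)

dp_I1/dt = -3*F_Sf1 - 3*p_I1/8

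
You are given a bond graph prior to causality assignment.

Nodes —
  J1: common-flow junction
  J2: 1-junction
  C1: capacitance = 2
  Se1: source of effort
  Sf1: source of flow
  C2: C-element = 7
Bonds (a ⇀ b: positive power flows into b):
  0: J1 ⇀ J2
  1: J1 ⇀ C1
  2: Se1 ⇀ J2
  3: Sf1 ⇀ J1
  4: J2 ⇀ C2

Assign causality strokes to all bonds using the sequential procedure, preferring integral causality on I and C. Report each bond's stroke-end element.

#0 stroke at J1
#1 stroke at J1
#2 stroke at J2
#3 stroke at Sf1
#4 stroke at J2

b2 stroke→J2  (source Se1 imposes e)
b3 stroke→Sf1  (source Sf1 imposes f)
b0 stroke→J1  (J1: bond 3 brought flow, rest push out)
b1 stroke→J1  (J1 flow already set via bond 3)
b4 stroke→J2  (J2 flow already set via bond 0)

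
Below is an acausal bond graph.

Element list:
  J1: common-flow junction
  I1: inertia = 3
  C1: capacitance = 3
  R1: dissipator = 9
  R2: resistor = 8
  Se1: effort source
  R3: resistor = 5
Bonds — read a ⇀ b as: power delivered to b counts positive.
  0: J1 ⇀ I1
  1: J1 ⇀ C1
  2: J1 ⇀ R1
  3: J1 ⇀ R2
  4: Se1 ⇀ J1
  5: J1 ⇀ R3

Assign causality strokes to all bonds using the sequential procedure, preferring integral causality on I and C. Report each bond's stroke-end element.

β4 |J1  (Se1 fixes effort; stroke away)
β0 |I1  (I1 integral (f out))
β1 |J1  (J1: bond 0 brought flow, rest push out)
β2 |J1  (J1 flow already set via bond 0)
β3 |J1  (J1 flow already set via bond 0)
β5 |J1  (J1: bond 0 brought flow, rest push out)

β0 stroke→I1
β1 stroke→J1
β2 stroke→J1
β3 stroke→J1
β4 stroke→J1
β5 stroke→J1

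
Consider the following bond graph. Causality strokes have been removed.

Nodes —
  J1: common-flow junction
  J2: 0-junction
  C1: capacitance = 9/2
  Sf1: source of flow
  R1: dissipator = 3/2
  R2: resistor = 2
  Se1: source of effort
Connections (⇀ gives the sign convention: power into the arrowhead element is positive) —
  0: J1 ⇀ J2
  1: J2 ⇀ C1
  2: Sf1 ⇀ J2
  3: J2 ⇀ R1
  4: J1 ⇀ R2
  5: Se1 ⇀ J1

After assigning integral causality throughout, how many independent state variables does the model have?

β2 stroke→Sf1  (Sf1: flow source, stroke at near end)
β5 stroke→J1  (Se1: effort source, stroke at far end)
β1 stroke→J2  (C1: C, integral causality)
β0 stroke→J1  (common-e at J2 fixed by 1)
β3 stroke→R1  (J2: bond 1 brought effort, rest push out)
β4 stroke→R2  (only one flow-in slot at J1)

1  (C1 all integral)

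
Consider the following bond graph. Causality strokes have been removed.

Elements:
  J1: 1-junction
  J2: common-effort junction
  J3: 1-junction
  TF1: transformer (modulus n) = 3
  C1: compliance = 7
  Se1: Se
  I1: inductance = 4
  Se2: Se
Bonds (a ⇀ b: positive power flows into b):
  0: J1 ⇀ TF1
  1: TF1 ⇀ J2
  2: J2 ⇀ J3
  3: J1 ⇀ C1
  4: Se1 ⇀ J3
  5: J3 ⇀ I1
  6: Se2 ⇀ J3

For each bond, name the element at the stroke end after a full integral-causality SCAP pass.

β0 stroke→TF1
β1 stroke→J2
β2 stroke→J3
β3 stroke→J1
β4 stroke→J3
β5 stroke→I1
β6 stroke→J3

bond 4 stroke→J3  (Se1 fixes effort; stroke away)
bond 6 stroke→J3  (Se2 (Se) sets effort on bond)
bond 3 stroke→J1  (C1 outputs effort q/C1)
bond 0 stroke→TF1  (closing 1-jn rule on J1)
bond 1 stroke→J2  (TF1 one-in-one-out from 0)
bond 2 stroke→J3  (common-e at J2 fixed by 1)
bond 5 stroke→I1  (only one flow-in slot at J3)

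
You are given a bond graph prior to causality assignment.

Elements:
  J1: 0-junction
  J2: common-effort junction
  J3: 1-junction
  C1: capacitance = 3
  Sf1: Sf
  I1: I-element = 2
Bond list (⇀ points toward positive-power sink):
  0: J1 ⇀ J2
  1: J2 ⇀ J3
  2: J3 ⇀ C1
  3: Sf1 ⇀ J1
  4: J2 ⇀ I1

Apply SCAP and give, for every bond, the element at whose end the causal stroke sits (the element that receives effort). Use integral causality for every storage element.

b3 →Sf1  (Sf1 fixes flow; stroke at Sf1)
b0 →J1  (J1: last free bond brings effort in)
b2 →J3  (C1 outputs effort q/C1)
b1 →J2  (closing 1-jn rule on J3)
b4 →I1  (common-e at J2 fixed by 1)

b0 |J1
b1 |J2
b2 |J3
b3 |Sf1
b4 |I1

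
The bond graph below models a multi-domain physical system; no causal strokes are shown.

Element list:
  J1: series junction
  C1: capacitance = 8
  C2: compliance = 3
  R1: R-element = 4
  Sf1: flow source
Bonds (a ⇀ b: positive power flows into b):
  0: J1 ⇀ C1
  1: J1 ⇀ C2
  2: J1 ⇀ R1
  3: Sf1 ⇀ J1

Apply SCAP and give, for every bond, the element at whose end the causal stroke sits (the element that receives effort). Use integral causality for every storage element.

#3 stroke→Sf1  (Sf1 (Sf) sets flow on bond)
#0 stroke→J1  (J1: bond 3 brought flow, rest push out)
#1 stroke→J1  (J1: bond 3 brought flow, rest push out)
#2 stroke→J1  (1-jn J1 has f-setter on 3)

#0 |J1
#1 |J1
#2 |J1
#3 |Sf1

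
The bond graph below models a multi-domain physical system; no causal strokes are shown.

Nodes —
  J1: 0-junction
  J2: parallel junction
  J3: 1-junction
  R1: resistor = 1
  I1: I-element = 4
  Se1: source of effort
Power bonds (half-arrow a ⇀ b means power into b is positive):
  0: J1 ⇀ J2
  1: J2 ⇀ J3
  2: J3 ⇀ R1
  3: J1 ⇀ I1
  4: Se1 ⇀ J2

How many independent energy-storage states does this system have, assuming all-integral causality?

#4 |J2  (Se1: effort source, stroke at far end)
#0 |J1  (J2 effort already set via bond 4)
#1 |J3  (common-e at J2 fixed by 4)
#2 |R1  (closing 1-jn rule on J3)
#3 |I1  (J1: bond 0 brought effort, rest push out)

1  (I1 all integral)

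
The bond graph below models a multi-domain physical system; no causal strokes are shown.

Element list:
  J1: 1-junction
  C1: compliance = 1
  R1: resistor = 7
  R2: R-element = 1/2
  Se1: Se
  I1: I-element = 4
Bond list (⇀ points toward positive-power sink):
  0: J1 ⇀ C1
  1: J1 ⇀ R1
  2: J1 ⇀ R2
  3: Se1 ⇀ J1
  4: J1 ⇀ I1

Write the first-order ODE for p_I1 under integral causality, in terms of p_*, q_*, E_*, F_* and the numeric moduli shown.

dp_I1/dt = E_Se1 - 15*p_I1/8 - q_C1

#3 |J1  (Se1: effort source, stroke at far end)
#0 |J1  (C1 outputs effort q/C1)
#4 |I1  (I1: I, integral causality)
#1 |J1  (J1: bond 4 brought flow, rest push out)
#2 |J1  (1-jn J1 has f-setter on 4)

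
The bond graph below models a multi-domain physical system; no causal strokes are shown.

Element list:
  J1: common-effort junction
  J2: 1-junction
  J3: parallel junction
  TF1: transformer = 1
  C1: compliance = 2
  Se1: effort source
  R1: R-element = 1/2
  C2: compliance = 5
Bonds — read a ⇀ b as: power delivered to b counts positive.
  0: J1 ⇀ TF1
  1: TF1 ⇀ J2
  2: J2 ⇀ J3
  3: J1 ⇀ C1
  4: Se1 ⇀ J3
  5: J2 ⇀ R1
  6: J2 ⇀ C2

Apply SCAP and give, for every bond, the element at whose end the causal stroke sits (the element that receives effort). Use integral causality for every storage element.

b0 |TF1
b1 |J2
b2 |J2
b3 |J1
b4 |J3
b5 |R1
b6 |J2

b4 stroke→J3  (Se1 fixes effort; stroke away)
b2 stroke→J2  (common-e at J3 fixed by 4)
b3 stroke→J1  (C1 outputs effort q/C1)
b0 stroke→TF1  (J1: bond 3 brought effort, rest push out)
b1 stroke→J2  (TF1 one-in-one-out from 0)
b6 stroke→J2  (C2: C, integral causality)
b5 stroke→R1  (only one flow-in slot at J2)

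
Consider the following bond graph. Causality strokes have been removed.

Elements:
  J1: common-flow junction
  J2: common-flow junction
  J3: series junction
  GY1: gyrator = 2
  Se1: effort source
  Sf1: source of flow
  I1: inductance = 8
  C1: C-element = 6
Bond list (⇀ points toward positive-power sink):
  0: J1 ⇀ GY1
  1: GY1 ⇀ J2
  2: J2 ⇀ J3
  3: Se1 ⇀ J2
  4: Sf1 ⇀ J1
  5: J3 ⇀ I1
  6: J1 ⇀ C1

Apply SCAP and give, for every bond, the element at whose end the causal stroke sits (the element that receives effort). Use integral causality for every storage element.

β0 stroke at J1
β1 stroke at J2
β2 stroke at J3
β3 stroke at J2
β4 stroke at Sf1
β5 stroke at I1
β6 stroke at J1

bond 3 |J2  (Se1 fixes effort; stroke away)
bond 4 |Sf1  (Sf1 (Sf) sets flow on bond)
bond 0 |J1  (common-f at J1 fixed by 4)
bond 6 |J1  (common-f at J1 fixed by 4)
bond 1 |J2  (through GY1, causality inverts; strokes same side of GY1)
bond 2 |J3  (only one flow-in slot at J2)
bond 5 |I1  (J3: last free bond brings flow in)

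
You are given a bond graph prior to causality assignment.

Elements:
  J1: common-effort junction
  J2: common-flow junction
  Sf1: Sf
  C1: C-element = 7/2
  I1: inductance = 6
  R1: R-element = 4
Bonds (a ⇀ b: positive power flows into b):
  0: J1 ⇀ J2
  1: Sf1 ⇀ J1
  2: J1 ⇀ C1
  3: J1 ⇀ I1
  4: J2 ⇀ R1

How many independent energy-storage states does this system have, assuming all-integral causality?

2  (C1, I1 all integral)

#1 →Sf1  (Sf1 (Sf) sets flow on bond)
#2 →J1  (C1: C, integral causality)
#0 →J2  (0-jn J1 has e-setter on 2)
#3 →I1  (0-jn J1 has e-setter on 2)
#4 →R1  (J2: last free bond brings flow in)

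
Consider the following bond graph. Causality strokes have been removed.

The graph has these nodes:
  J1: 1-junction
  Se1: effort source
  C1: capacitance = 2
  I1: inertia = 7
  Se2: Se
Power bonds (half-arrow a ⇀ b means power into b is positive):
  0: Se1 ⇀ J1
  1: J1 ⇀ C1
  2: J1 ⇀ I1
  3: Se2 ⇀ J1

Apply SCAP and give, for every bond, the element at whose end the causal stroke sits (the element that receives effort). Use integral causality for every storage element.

b0 →J1
b1 →J1
b2 →I1
b3 →J1

b0 stroke at J1  (Se1 (Se) sets effort on bond)
b3 stroke at J1  (source Se2 imposes e)
b1 stroke at J1  (prefer integral on C1)
b2 stroke at I1  (J1 needs exactly one f-in)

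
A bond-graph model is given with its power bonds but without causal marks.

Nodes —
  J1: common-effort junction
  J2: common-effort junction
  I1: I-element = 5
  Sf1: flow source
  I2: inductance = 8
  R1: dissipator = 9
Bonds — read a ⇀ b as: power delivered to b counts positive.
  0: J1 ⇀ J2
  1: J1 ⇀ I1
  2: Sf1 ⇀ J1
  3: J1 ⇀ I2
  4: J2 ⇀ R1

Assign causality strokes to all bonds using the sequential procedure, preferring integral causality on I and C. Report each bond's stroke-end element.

β0 stroke→J1
β1 stroke→I1
β2 stroke→Sf1
β3 stroke→I2
β4 stroke→J2

bond 2 |Sf1  (Sf1 (Sf) sets flow on bond)
bond 1 |I1  (prefer integral on I1)
bond 3 |I2  (I2 outputs flow p/I2)
bond 0 |J1  (only one effort-in slot at J1)
bond 4 |J2  (J2 needs exactly one e-in)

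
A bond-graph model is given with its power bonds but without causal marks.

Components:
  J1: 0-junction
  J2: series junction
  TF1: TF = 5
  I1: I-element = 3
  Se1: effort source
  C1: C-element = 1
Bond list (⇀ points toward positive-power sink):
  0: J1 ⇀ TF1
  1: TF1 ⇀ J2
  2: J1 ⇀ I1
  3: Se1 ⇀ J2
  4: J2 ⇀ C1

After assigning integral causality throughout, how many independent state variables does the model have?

2  (C1, I1 all integral)

bond 3 stroke at J2  (Se1: effort source, stroke at far end)
bond 2 stroke at I1  (prefer integral on I1)
bond 0 stroke at J1  (J1: last free bond brings effort in)
bond 1 stroke at TF1  (through TF1, causality passes straight; one stroke at TF1)
bond 4 stroke at J2  (common-f at J2 fixed by 1)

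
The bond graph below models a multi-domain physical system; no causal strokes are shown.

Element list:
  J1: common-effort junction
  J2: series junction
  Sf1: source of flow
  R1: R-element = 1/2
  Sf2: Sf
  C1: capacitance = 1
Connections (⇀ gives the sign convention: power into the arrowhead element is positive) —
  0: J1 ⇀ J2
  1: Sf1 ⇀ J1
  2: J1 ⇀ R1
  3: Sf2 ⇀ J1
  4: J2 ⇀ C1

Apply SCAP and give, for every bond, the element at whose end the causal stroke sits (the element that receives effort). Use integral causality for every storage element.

b1 stroke at Sf1  (Sf1 fixes flow; stroke at Sf1)
b3 stroke at Sf2  (Sf2 fixes flow; stroke at Sf2)
b4 stroke at J2  (prefer integral on C1)
b0 stroke at J1  (only one flow-in slot at J2)
b2 stroke at R1  (0-jn J1 has e-setter on 0)

b0 stroke→J1
b1 stroke→Sf1
b2 stroke→R1
b3 stroke→Sf2
b4 stroke→J2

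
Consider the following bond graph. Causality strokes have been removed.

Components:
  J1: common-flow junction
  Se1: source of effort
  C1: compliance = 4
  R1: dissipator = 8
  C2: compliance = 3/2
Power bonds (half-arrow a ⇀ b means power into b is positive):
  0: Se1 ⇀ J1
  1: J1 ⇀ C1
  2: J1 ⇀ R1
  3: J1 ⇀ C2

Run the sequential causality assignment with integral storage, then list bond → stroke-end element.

β0 |J1
β1 |J1
β2 |R1
β3 |J1

β0 stroke→J1  (Se1 fixes effort; stroke away)
β1 stroke→J1  (C1 integral (e out))
β3 stroke→J1  (C2: C, integral causality)
β2 stroke→R1  (only one flow-in slot at J1)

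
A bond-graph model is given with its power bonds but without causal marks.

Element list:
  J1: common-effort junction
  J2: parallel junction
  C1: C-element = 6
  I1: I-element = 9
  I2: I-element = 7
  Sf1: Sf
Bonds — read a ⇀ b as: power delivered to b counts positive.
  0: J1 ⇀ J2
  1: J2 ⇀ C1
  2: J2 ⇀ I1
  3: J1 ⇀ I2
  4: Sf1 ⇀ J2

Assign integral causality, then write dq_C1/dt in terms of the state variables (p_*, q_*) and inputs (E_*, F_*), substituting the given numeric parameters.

#4 →Sf1  (source Sf1 imposes f)
#1 →J2  (C1 outputs effort q/C1)
#0 →J1  (common-e at J2 fixed by 1)
#2 →I1  (J2: bond 1 brought effort, rest push out)
#3 →I2  (0-jn J1 has e-setter on 0)

dq_C1/dt = F_Sf1 - p_I1/9 - p_I2/7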